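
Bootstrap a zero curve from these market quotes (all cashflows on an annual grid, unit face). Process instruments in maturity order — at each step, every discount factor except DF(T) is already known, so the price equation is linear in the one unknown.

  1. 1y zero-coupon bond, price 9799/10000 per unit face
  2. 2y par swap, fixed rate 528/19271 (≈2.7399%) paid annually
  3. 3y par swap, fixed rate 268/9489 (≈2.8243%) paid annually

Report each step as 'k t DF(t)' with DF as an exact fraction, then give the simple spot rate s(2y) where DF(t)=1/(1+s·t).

1 1 9799/10000
2 2 592/625
3 3 2299/2500
s(2y) = (1/(592/625) − 1)/(2) = 33/1184 ≈ 2.7872%

step 1 [1y] zero: DF = P = 9799/10000 ≈ 0.979900
step 2 [2y] swap r/1=528/19271: DF=(1 − 528/19271·(0.979900))/(1+528/19271) = 592/625 ≈ 0.947200
step 3 [3y] swap r/1=268/9489: DF=(1 − 268/9489·(0.979900+0.947200))/(1+268/9489) = 2299/2500 ≈ 0.919600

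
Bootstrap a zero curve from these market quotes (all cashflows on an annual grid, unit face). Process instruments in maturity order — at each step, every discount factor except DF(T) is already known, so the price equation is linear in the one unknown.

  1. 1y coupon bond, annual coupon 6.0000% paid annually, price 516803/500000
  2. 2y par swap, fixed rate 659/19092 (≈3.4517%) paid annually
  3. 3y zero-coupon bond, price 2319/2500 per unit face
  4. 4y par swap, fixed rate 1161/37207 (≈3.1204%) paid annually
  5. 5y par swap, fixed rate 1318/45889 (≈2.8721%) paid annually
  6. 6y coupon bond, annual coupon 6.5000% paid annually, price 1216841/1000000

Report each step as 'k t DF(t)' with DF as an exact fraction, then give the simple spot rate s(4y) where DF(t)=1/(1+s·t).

step 1 [1y] bond c/1=3/50: DF=(516803/500000 − 3/50·(0))/(1+3/50) = 9751/10000 ≈ 0.975100
step 2 [2y] swap r/1=659/19092: DF=(1 − 659/19092·(0.975100))/(1+659/19092) = 9341/10000 ≈ 0.934100
step 3 [3y] zero: DF = P = 2319/2500 ≈ 0.927600
step 4 [4y] swap r/1=1161/37207: DF=(1 − 1161/37207·(0.975100+0.934100+0.927600))/(1+1161/37207) = 8839/10000 ≈ 0.883900
step 5 [5y] swap r/1=1318/45889: DF=(1 − 1318/45889·(0.975100+0.934100+0.927600+0.883900))/(1+1318/45889) = 4341/5000 ≈ 0.868200
step 6 [6y] bond c/1=13/200: DF=(1216841/1000000 − 13/200·(0.975100+0.934100+0.927600+0.883900+0.868200))/(1+13/200) = 69/80 ≈ 0.862500

1 1 9751/10000
2 2 9341/10000
3 3 2319/2500
4 4 8839/10000
5 5 4341/5000
6 6 69/80
s(4y) = (1/(8839/10000) − 1)/(4) = 1161/35356 ≈ 3.2837%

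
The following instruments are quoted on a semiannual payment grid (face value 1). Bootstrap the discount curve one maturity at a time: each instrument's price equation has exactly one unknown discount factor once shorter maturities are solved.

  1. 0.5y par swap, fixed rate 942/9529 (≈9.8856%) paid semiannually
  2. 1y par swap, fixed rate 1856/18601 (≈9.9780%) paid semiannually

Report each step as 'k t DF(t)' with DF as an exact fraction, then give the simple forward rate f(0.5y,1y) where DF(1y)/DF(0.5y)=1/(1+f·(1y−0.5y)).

1 1/2 9529/10000
2 1 567/625
f(0.5y,1y) = ((9529/10000)/(567/625) − 1)/(1/2) = 457/4536 ≈ 10.0750%

step 1 [0.5y] swap r/2=471/9529: DF=(1 − 471/9529·(0))/(1+471/9529) = 9529/10000 ≈ 0.952900
step 2 [1y] swap r/2=928/18601: DF=(1 − 928/18601·(0.952900))/(1+928/18601) = 567/625 ≈ 0.907200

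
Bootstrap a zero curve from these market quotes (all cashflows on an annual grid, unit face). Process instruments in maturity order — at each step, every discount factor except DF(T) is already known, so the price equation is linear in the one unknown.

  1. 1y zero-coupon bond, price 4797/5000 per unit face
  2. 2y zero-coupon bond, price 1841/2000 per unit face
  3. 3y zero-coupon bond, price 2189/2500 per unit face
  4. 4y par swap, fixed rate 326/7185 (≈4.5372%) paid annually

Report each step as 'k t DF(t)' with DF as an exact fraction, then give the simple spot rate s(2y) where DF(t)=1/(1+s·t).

1 1 4797/5000
2 2 1841/2000
3 3 2189/2500
4 4 837/1000
s(2y) = (1/(1841/2000) − 1)/(2) = 159/3682 ≈ 4.3183%

step 1 [1y] zero: DF = P = 4797/5000 ≈ 0.959400
step 2 [2y] zero: DF = P = 1841/2000 ≈ 0.920500
step 3 [3y] zero: DF = P = 2189/2500 ≈ 0.875600
step 4 [4y] swap r/1=326/7185: DF=(1 − 326/7185·(0.959400+0.920500+0.875600))/(1+326/7185) = 837/1000 ≈ 0.837000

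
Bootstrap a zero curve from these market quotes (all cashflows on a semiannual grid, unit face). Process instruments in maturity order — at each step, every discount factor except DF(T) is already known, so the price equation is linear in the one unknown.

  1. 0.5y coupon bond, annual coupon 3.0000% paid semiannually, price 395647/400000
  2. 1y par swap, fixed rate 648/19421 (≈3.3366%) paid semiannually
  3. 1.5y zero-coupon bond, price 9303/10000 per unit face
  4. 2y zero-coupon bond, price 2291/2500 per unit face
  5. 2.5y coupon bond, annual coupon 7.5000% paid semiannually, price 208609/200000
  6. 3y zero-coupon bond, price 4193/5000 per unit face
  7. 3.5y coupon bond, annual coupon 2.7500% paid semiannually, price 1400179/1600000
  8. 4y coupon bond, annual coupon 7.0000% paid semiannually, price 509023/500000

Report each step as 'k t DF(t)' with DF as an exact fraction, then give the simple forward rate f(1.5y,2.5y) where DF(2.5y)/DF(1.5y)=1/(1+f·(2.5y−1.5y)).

step 1 [0.5y] bond c/2=3/200: DF=(395647/400000 − 3/200·(0))/(1+3/200) = 1949/2000 ≈ 0.974500
step 2 [1y] swap r/2=324/19421: DF=(1 − 324/19421·(0.974500))/(1+324/19421) = 2419/2500 ≈ 0.967600
step 3 [1.5y] zero: DF = P = 9303/10000 ≈ 0.930300
step 4 [2y] zero: DF = P = 2291/2500 ≈ 0.916400
step 5 [2.5y] bond c/2=3/80: DF=(208609/200000 − 3/80·(0.974500+0.967600+0.930300+0.916400))/(1+3/80) = 2171/2500 ≈ 0.868400
step 6 [3y] zero: DF = P = 4193/5000 ≈ 0.838600
step 7 [3.5y] bond c/2=11/800: DF=(1400179/1600000 − 11/800·(0.974500+0.967600+0.930300+0.916400+0.868400+0.838600))/(1+11/800) = 7887/10000 ≈ 0.788700
step 8 [4y] bond c/2=7/200: DF=(509023/500000 − 7/200·(0.974500+0.967600+0.930300+0.916400+0.868400+0.838600+0.788700))/(1+7/200) = 7711/10000 ≈ 0.771100

1 1/2 1949/2000
2 1 2419/2500
3 3/2 9303/10000
4 2 2291/2500
5 5/2 2171/2500
6 3 4193/5000
7 7/2 7887/10000
8 4 7711/10000
f(1.5y,2.5y) = ((9303/10000)/(2171/2500) − 1)/(1) = 619/8684 ≈ 7.1281%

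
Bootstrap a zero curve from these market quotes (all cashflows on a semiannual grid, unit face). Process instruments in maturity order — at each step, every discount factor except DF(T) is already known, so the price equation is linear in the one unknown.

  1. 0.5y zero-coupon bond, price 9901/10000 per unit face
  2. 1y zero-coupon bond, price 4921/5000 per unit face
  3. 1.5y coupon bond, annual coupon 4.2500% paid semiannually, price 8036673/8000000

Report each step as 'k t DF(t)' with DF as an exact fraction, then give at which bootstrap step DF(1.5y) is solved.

1 1/2 9901/10000
2 1 4921/5000
3 3/2 4713/5000
DF(1.5y) is solved at step 3

step 1 [0.5y] zero: DF = P = 9901/10000 ≈ 0.990100
step 2 [1y] zero: DF = P = 4921/5000 ≈ 0.984200
step 3 [1.5y] bond c/2=17/800: DF=(8036673/8000000 − 17/800·(0.990100+0.984200))/(1+17/800) = 4713/5000 ≈ 0.942600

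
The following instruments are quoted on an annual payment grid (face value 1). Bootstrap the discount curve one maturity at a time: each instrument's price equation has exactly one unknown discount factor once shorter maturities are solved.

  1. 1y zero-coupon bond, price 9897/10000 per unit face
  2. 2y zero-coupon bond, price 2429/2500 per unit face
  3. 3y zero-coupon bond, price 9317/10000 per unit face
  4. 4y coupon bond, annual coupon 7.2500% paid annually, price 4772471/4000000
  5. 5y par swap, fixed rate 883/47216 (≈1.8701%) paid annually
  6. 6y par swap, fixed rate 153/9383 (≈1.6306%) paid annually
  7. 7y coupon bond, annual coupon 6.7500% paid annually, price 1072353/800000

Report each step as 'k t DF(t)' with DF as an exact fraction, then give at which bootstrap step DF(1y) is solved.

step 1 [1y] zero: DF = P = 9897/10000 ≈ 0.989700
step 2 [2y] zero: DF = P = 2429/2500 ≈ 0.971600
step 3 [3y] zero: DF = P = 9317/10000 ≈ 0.931700
step 4 [4y] bond c/1=29/400: DF=(4772471/4000000 − 29/400·(0.989700+0.971600+0.931700))/(1+29/400) = 9169/10000 ≈ 0.916900
step 5 [5y] swap r/1=883/47216: DF=(1 − 883/47216·(0.989700+0.971600+0.931700+0.916900))/(1+883/47216) = 9117/10000 ≈ 0.911700
step 6 [6y] swap r/1=153/9383: DF=(1 − 153/9383·(0.989700+0.971600+0.931700+0.916900+0.911700))/(1+153/9383) = 4541/5000 ≈ 0.908200
step 7 [7y] bond c/1=27/400: DF=(1072353/800000 − 27/400·(0.989700+0.971600+0.931700+0.916900+0.911700+0.908200))/(1+27/400) = 8997/10000 ≈ 0.899700

1 1 9897/10000
2 2 2429/2500
3 3 9317/10000
4 4 9169/10000
5 5 9117/10000
6 6 4541/5000
7 7 8997/10000
DF(1y) is solved at step 1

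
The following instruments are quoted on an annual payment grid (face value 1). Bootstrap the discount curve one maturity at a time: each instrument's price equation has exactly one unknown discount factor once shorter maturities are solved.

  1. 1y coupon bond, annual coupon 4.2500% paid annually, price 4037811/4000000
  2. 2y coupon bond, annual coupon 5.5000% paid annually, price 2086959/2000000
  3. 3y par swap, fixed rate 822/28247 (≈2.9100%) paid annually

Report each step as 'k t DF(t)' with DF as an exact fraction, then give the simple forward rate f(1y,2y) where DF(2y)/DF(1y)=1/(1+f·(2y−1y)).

1 1 9683/10000
2 2 4693/5000
3 3 4589/5000
f(1y,2y) = ((9683/10000)/(4693/5000) − 1)/(1) = 297/9386 ≈ 3.1643%

step 1 [1y] bond c/1=17/400: DF=(4037811/4000000 − 17/400·(0))/(1+17/400) = 9683/10000 ≈ 0.968300
step 2 [2y] bond c/1=11/200: DF=(2086959/2000000 − 11/200·(0.968300))/(1+11/200) = 4693/5000 ≈ 0.938600
step 3 [3y] swap r/1=822/28247: DF=(1 − 822/28247·(0.968300+0.938600))/(1+822/28247) = 4589/5000 ≈ 0.917800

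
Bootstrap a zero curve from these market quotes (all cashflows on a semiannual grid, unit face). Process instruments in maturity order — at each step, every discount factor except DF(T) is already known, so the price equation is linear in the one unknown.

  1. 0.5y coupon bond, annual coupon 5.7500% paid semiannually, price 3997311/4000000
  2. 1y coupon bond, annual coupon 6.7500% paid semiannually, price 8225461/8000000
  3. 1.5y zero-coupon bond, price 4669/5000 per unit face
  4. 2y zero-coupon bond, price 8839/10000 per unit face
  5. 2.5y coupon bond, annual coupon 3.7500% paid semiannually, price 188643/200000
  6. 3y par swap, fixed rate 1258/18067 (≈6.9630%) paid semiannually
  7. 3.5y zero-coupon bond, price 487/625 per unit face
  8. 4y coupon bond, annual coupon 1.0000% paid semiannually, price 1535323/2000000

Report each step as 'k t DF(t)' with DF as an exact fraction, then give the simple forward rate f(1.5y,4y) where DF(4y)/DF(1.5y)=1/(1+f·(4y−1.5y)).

step 1 [0.5y] bond c/2=23/800: DF=(3997311/4000000 − 23/800·(0))/(1+23/800) = 4857/5000 ≈ 0.971400
step 2 [1y] bond c/2=27/800: DF=(8225461/8000000 − 27/800·(0.971400))/(1+27/800) = 9629/10000 ≈ 0.962900
step 3 [1.5y] zero: DF = P = 4669/5000 ≈ 0.933800
step 4 [2y] zero: DF = P = 8839/10000 ≈ 0.883900
step 5 [2.5y] bond c/2=3/160: DF=(188643/200000 − 3/160·(0.971400+0.962900+0.933800+0.883900))/(1+3/160) = 1071/1250 ≈ 0.856800
step 6 [3y] swap r/2=629/18067: DF=(1 − 629/18067·(0.971400+0.962900+0.933800+0.883900+0.856800))/(1+629/18067) = 8113/10000 ≈ 0.811300
step 7 [3.5y] zero: DF = P = 487/625 ≈ 0.779200
step 8 [4y] bond c/2=1/200: DF=(1535323/2000000 − 1/200·(0.971400+0.962900+0.933800+0.883900+0.856800+0.811300+0.779200))/(1+1/200) = 733/1000 ≈ 0.733000

1 1/2 4857/5000
2 1 9629/10000
3 3/2 4669/5000
4 2 8839/10000
5 5/2 1071/1250
6 3 8113/10000
7 7/2 487/625
8 4 733/1000
f(1.5y,4y) = ((4669/5000)/(733/1000) − 1)/(5/2) = 2008/18325 ≈ 10.9577%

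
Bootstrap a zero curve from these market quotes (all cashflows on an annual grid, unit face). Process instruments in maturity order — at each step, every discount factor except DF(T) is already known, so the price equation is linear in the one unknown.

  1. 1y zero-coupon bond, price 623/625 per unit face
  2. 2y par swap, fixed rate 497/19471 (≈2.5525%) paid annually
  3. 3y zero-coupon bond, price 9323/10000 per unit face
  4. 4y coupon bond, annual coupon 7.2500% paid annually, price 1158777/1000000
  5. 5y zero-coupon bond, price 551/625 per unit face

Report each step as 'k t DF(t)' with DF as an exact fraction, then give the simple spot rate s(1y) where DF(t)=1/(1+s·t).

step 1 [1y] zero: DF = P = 623/625 ≈ 0.996800
step 2 [2y] swap r/1=497/19471: DF=(1 − 497/19471·(0.996800))/(1+497/19471) = 9503/10000 ≈ 0.950300
step 3 [3y] zero: DF = P = 9323/10000 ≈ 0.932300
step 4 [4y] bond c/1=29/400: DF=(1158777/1000000 − 29/400·(0.996800+0.950300+0.932300))/(1+29/400) = 4429/5000 ≈ 0.885800
step 5 [5y] zero: DF = P = 551/625 ≈ 0.881600

1 1 623/625
2 2 9503/10000
3 3 9323/10000
4 4 4429/5000
5 5 551/625
s(1y) = (1/(623/625) − 1)/(1) = 2/623 ≈ 0.3210%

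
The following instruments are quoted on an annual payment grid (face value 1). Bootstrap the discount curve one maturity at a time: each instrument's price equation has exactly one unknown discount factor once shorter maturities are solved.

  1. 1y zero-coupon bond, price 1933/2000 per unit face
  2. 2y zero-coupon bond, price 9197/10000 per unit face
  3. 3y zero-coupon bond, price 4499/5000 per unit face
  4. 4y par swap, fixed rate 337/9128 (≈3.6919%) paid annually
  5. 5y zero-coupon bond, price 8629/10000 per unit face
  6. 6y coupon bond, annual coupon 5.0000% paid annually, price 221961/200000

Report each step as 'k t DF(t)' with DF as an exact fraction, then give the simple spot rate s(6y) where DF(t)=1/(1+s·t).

step 1 [1y] zero: DF = P = 1933/2000 ≈ 0.966500
step 2 [2y] zero: DF = P = 9197/10000 ≈ 0.919700
step 3 [3y] zero: DF = P = 4499/5000 ≈ 0.899800
step 4 [4y] swap r/1=337/9128: DF=(1 − 337/9128·(0.966500+0.919700+0.899800))/(1+337/9128) = 2163/2500 ≈ 0.865200
step 5 [5y] zero: DF = P = 8629/10000 ≈ 0.862900
step 6 [6y] bond c/1=1/20: DF=(221961/200000 − 1/20·(0.966500+0.919700+0.899800+0.865200+0.862900))/(1+1/20) = 421/500 ≈ 0.842000

1 1 1933/2000
2 2 9197/10000
3 3 4499/5000
4 4 2163/2500
5 5 8629/10000
6 6 421/500
s(6y) = (1/(421/500) − 1)/(6) = 79/2526 ≈ 3.1275%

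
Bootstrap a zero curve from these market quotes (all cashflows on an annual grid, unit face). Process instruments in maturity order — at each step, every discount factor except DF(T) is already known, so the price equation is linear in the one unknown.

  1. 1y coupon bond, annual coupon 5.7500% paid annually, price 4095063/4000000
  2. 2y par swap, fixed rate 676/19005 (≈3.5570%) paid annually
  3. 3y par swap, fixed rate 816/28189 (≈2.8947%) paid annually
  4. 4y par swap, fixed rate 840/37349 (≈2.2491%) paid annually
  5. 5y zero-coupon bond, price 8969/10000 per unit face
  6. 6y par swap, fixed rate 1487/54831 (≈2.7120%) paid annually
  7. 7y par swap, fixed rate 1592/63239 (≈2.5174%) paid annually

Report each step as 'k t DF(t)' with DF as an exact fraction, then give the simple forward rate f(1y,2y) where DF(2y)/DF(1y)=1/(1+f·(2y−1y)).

1 1 9681/10000
2 2 2331/2500
3 3 574/625
4 4 229/250
5 5 8969/10000
6 6 8513/10000
7 7 1051/1250
f(1y,2y) = ((9681/10000)/(2331/2500) − 1)/(1) = 17/444 ≈ 3.8288%

step 1 [1y] bond c/1=23/400: DF=(4095063/4000000 − 23/400·(0))/(1+23/400) = 9681/10000 ≈ 0.968100
step 2 [2y] swap r/1=676/19005: DF=(1 − 676/19005·(0.968100))/(1+676/19005) = 2331/2500 ≈ 0.932400
step 3 [3y] swap r/1=816/28189: DF=(1 − 816/28189·(0.968100+0.932400))/(1+816/28189) = 574/625 ≈ 0.918400
step 4 [4y] swap r/1=840/37349: DF=(1 − 840/37349·(0.968100+0.932400+0.918400))/(1+840/37349) = 229/250 ≈ 0.916000
step 5 [5y] zero: DF = P = 8969/10000 ≈ 0.896900
step 6 [6y] swap r/1=1487/54831: DF=(1 − 1487/54831·(0.968100+0.932400+0.918400+0.916000+0.896900))/(1+1487/54831) = 8513/10000 ≈ 0.851300
step 7 [7y] swap r/1=1592/63239: DF=(1 − 1592/63239·(0.968100+0.932400+0.918400+0.916000+0.896900+0.851300))/(1+1592/63239) = 1051/1250 ≈ 0.840800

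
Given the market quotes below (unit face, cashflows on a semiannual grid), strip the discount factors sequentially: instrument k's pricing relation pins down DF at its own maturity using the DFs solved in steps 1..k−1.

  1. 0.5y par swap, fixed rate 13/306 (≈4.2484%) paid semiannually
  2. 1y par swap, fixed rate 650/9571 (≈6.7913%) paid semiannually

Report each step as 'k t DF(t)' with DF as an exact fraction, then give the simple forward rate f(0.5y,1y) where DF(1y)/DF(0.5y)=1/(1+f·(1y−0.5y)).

step 1 [0.5y] swap r/2=13/612: DF=(1 − 13/612·(0))/(1+13/612) = 612/625 ≈ 0.979200
step 2 [1y] swap r/2=325/9571: DF=(1 − 325/9571·(0.979200))/(1+325/9571) = 187/200 ≈ 0.935000

1 1/2 612/625
2 1 187/200
f(0.5y,1y) = ((612/625)/(187/200) − 1)/(1/2) = 26/275 ≈ 9.4545%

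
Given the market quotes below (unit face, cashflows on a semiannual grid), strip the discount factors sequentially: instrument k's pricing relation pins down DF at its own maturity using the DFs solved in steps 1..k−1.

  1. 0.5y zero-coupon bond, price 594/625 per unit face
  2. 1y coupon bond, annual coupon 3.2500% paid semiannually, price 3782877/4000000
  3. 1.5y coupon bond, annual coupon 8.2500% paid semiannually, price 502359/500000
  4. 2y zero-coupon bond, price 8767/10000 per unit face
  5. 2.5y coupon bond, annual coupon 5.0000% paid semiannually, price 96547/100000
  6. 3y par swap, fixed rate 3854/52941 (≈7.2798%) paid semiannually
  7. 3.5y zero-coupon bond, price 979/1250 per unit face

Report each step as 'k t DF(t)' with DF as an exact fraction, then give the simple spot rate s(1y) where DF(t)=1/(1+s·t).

step 1 [0.5y] zero: DF = P = 594/625 ≈ 0.950400
step 2 [1y] bond c/2=13/800: DF=(3782877/4000000 − 13/800·(0.950400))/(1+13/800) = 4577/5000 ≈ 0.915400
step 3 [1.5y] bond c/2=33/800: DF=(502359/500000 − 33/800·(0.950400+0.915400))/(1+33/800) = 891/1000 ≈ 0.891000
step 4 [2y] zero: DF = P = 8767/10000 ≈ 0.876700
step 5 [2.5y] bond c/2=1/40: DF=(96547/100000 − 1/40·(0.950400+0.915400+0.891000+0.876700))/(1+1/40) = 8533/10000 ≈ 0.853300
step 6 [3y] swap r/2=1927/52941: DF=(1 − 1927/52941·(0.950400+0.915400+0.891000+0.876700+0.853300))/(1+1927/52941) = 8073/10000 ≈ 0.807300
step 7 [3.5y] zero: DF = P = 979/1250 ≈ 0.783200

1 1/2 594/625
2 1 4577/5000
3 3/2 891/1000
4 2 8767/10000
5 5/2 8533/10000
6 3 8073/10000
7 7/2 979/1250
s(1y) = (1/(4577/5000) − 1)/(1) = 423/4577 ≈ 9.2419%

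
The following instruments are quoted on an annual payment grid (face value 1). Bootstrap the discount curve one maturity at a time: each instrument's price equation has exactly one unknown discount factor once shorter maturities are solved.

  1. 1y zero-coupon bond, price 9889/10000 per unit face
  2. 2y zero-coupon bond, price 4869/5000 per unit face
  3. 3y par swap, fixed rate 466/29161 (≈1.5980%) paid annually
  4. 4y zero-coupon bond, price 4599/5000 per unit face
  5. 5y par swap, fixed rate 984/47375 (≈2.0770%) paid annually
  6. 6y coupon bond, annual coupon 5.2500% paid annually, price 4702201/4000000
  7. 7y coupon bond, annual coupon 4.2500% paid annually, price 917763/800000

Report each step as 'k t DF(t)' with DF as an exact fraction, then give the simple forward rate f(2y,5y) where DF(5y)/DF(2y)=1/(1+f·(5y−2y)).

1 1 9889/10000
2 2 4869/5000
3 3 4767/5000
4 4 4599/5000
5 5 1127/1250
6 6 4403/5000
7 7 4357/5000
f(2y,5y) = ((4869/5000)/(1127/1250) − 1)/(3) = 361/13524 ≈ 2.6693%

step 1 [1y] zero: DF = P = 9889/10000 ≈ 0.988900
step 2 [2y] zero: DF = P = 4869/5000 ≈ 0.973800
step 3 [3y] swap r/1=466/29161: DF=(1 − 466/29161·(0.988900+0.973800))/(1+466/29161) = 4767/5000 ≈ 0.953400
step 4 [4y] zero: DF = P = 4599/5000 ≈ 0.919800
step 5 [5y] swap r/1=984/47375: DF=(1 − 984/47375·(0.988900+0.973800+0.953400+0.919800))/(1+984/47375) = 1127/1250 ≈ 0.901600
step 6 [6y] bond c/1=21/400: DF=(4702201/4000000 − 21/400·(0.988900+0.973800+0.953400+0.919800+0.901600))/(1+21/400) = 4403/5000 ≈ 0.880600
step 7 [7y] bond c/1=17/400: DF=(917763/800000 − 17/400·(0.988900+0.973800+0.953400+0.919800+0.901600+0.880600))/(1+17/400) = 4357/5000 ≈ 0.871400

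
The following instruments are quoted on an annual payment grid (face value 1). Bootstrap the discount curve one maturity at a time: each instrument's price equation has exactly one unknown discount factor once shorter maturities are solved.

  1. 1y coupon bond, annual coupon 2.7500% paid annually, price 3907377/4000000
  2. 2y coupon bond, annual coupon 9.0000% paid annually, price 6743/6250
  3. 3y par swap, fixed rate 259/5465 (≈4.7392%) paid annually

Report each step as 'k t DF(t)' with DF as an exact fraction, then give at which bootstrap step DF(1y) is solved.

1 1 9507/10000
2 2 9113/10000
3 3 1741/2000
DF(1y) is solved at step 1

step 1 [1y] bond c/1=11/400: DF=(3907377/4000000 − 11/400·(0))/(1+11/400) = 9507/10000 ≈ 0.950700
step 2 [2y] bond c/1=9/100: DF=(6743/6250 − 9/100·(0.950700))/(1+9/100) = 9113/10000 ≈ 0.911300
step 3 [3y] swap r/1=259/5465: DF=(1 − 259/5465·(0.950700+0.911300))/(1+259/5465) = 1741/2000 ≈ 0.870500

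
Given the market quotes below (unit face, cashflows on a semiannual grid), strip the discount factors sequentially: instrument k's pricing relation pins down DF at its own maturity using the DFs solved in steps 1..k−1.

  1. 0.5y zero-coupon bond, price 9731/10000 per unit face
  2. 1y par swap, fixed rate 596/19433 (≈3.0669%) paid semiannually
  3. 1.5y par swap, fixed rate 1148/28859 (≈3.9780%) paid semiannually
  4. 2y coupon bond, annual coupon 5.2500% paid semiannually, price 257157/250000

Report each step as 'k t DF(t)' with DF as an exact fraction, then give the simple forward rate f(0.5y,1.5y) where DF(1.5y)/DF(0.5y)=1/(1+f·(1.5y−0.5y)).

1 1/2 9731/10000
2 1 4851/5000
3 3/2 4713/5000
4 2 1857/2000
f(0.5y,1.5y) = ((9731/10000)/(4713/5000) − 1)/(1) = 305/9426 ≈ 3.2357%

step 1 [0.5y] zero: DF = P = 9731/10000 ≈ 0.973100
step 2 [1y] swap r/2=298/19433: DF=(1 − 298/19433·(0.973100))/(1+298/19433) = 4851/5000 ≈ 0.970200
step 3 [1.5y] swap r/2=574/28859: DF=(1 − 574/28859·(0.973100+0.970200))/(1+574/28859) = 4713/5000 ≈ 0.942600
step 4 [2y] bond c/2=21/800: DF=(257157/250000 − 21/800·(0.973100+0.970200+0.942600))/(1+21/800) = 1857/2000 ≈ 0.928500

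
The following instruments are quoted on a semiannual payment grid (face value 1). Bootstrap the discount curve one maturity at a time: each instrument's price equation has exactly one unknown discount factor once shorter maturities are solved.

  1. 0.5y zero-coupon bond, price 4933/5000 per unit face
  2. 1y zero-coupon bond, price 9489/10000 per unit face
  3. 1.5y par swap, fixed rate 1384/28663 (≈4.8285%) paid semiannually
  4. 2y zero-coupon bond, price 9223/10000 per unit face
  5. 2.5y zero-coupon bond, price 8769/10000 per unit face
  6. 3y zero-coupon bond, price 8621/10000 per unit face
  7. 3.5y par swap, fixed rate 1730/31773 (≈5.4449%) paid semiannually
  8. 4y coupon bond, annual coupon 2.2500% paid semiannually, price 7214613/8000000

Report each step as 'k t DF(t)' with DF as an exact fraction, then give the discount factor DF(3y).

step 1 [0.5y] zero: DF = P = 4933/5000 ≈ 0.986600
step 2 [1y] zero: DF = P = 9489/10000 ≈ 0.948900
step 3 [1.5y] swap r/2=692/28663: DF=(1 − 692/28663·(0.986600+0.948900))/(1+692/28663) = 2327/2500 ≈ 0.930800
step 4 [2y] zero: DF = P = 9223/10000 ≈ 0.922300
step 5 [2.5y] zero: DF = P = 8769/10000 ≈ 0.876900
step 6 [3y] zero: DF = P = 8621/10000 ≈ 0.862100
step 7 [3.5y] swap r/2=865/31773: DF=(1 − 865/31773·(0.986600+0.948900+0.930800+0.922300+0.876900+0.862100))/(1+865/31773) = 827/1000 ≈ 0.827000
step 8 [4y] bond c/2=9/800: DF=(7214613/8000000 − 9/800·(0.986600+0.948900+0.930800+0.922300+0.876900+0.862100+0.827000))/(1+9/800) = 8211/10000 ≈ 0.821100

1 1/2 4933/5000
2 1 9489/10000
3 3/2 2327/2500
4 2 9223/10000
5 5/2 8769/10000
6 3 8621/10000
7 7/2 827/1000
8 4 8211/10000
DF(3y) = 8621/10000 ≈ 0.862100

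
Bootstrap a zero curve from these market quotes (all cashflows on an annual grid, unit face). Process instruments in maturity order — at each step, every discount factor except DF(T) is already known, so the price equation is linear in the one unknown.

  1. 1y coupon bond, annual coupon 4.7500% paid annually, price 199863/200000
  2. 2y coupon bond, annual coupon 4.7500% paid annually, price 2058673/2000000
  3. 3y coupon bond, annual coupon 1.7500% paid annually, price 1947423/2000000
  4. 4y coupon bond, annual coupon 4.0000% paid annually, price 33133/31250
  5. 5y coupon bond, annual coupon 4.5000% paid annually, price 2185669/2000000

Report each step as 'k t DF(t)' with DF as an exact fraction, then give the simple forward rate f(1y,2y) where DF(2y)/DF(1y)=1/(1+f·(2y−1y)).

1 1 477/500
2 2 4697/5000
3 3 2311/2500
4 4 9111/10000
5 5 2213/2500
f(1y,2y) = ((477/500)/(4697/5000) − 1)/(1) = 73/4697 ≈ 1.5542%

step 1 [1y] bond c/1=19/400: DF=(199863/200000 − 19/400·(0))/(1+19/400) = 477/500 ≈ 0.954000
step 2 [2y] bond c/1=19/400: DF=(2058673/2000000 − 19/400·(0.954000))/(1+19/400) = 4697/5000 ≈ 0.939400
step 3 [3y] bond c/1=7/400: DF=(1947423/2000000 − 7/400·(0.954000+0.939400))/(1+7/400) = 2311/2500 ≈ 0.924400
step 4 [4y] bond c/1=1/25: DF=(33133/31250 − 1/25·(0.954000+0.939400+0.924400))/(1+1/25) = 9111/10000 ≈ 0.911100
step 5 [5y] bond c/1=9/200: DF=(2185669/2000000 − 9/200·(0.954000+0.939400+0.924400+0.911100))/(1+9/200) = 2213/2500 ≈ 0.885200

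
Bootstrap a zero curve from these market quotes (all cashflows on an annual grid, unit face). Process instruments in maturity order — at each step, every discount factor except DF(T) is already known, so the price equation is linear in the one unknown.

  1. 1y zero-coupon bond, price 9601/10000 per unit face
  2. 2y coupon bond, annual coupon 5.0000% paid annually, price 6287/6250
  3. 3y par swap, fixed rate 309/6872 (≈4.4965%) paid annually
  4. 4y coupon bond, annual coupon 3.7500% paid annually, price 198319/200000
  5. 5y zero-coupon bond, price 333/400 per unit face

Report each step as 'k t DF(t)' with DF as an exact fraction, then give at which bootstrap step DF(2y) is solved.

step 1 [1y] zero: DF = P = 9601/10000 ≈ 0.960100
step 2 [2y] bond c/1=1/20: DF=(6287/6250 − 1/20·(0.960100))/(1+1/20) = 9123/10000 ≈ 0.912300
step 3 [3y] swap r/1=309/6872: DF=(1 − 309/6872·(0.960100+0.912300))/(1+309/6872) = 2191/2500 ≈ 0.876400
step 4 [4y] bond c/1=3/80: DF=(198319/200000 − 3/80·(0.960100+0.912300+0.876400))/(1+3/80) = 2141/2500 ≈ 0.856400
step 5 [5y] zero: DF = P = 333/400 ≈ 0.832500

1 1 9601/10000
2 2 9123/10000
3 3 2191/2500
4 4 2141/2500
5 5 333/400
DF(2y) is solved at step 2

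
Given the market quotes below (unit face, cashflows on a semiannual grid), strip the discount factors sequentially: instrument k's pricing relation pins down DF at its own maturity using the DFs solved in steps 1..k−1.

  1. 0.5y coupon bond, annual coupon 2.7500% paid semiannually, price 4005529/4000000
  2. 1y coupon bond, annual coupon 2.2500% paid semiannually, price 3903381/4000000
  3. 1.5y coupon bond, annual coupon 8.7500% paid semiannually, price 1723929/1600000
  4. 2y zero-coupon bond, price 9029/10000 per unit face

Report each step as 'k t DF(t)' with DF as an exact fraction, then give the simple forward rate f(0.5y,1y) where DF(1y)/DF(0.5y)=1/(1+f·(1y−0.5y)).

step 1 [0.5y] bond c/2=11/800: DF=(4005529/4000000 − 11/800·(0))/(1+11/800) = 4939/5000 ≈ 0.987800
step 2 [1y] bond c/2=9/800: DF=(3903381/4000000 − 9/800·(0.987800))/(1+9/800) = 477/500 ≈ 0.954000
step 3 [1.5y] bond c/2=7/160: DF=(1723929/1600000 − 7/160·(0.987800+0.954000))/(1+7/160) = 9509/10000 ≈ 0.950900
step 4 [2y] zero: DF = P = 9029/10000 ≈ 0.902900

1 1/2 4939/5000
2 1 477/500
3 3/2 9509/10000
4 2 9029/10000
f(0.5y,1y) = ((4939/5000)/(477/500) − 1)/(1/2) = 169/2385 ≈ 7.0860%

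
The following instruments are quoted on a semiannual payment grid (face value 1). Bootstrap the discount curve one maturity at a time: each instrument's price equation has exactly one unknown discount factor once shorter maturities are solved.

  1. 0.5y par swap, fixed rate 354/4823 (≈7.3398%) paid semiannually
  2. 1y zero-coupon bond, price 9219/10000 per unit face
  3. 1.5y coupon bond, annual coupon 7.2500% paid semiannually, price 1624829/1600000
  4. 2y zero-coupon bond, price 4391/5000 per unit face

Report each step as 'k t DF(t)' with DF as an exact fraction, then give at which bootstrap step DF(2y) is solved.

1 1/2 4823/5000
2 1 9219/10000
3 3/2 457/500
4 2 4391/5000
DF(2y) is solved at step 4

step 1 [0.5y] swap r/2=177/4823: DF=(1 − 177/4823·(0))/(1+177/4823) = 4823/5000 ≈ 0.964600
step 2 [1y] zero: DF = P = 9219/10000 ≈ 0.921900
step 3 [1.5y] bond c/2=29/800: DF=(1624829/1600000 − 29/800·(0.964600+0.921900))/(1+29/800) = 457/500 ≈ 0.914000
step 4 [2y] zero: DF = P = 4391/5000 ≈ 0.878200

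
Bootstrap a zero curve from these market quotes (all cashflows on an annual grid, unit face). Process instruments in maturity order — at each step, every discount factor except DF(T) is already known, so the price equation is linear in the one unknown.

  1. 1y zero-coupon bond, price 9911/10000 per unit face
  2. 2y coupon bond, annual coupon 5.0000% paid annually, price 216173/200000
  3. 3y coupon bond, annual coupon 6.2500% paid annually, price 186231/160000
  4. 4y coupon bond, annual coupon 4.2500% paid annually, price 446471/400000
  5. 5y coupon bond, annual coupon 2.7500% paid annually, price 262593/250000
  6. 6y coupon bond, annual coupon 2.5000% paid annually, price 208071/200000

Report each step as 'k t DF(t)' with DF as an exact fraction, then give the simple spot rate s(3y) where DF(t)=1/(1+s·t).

step 1 [1y] zero: DF = P = 9911/10000 ≈ 0.991100
step 2 [2y] bond c/1=1/20: DF=(216173/200000 − 1/20·(0.991100))/(1+1/20) = 4911/5000 ≈ 0.982200
step 3 [3y] bond c/1=1/16: DF=(186231/160000 − 1/16·(0.991100+0.982200))/(1+1/16) = 4897/5000 ≈ 0.979400
step 4 [4y] bond c/1=17/400: DF=(446471/400000 − 17/400·(0.991100+0.982200+0.979400))/(1+17/400) = 9503/10000 ≈ 0.950300
step 5 [5y] bond c/1=11/400: DF=(262593/250000 − 11/400·(0.991100+0.982200+0.979400+0.950300))/(1+11/400) = 4589/5000 ≈ 0.917800
step 6 [6y] bond c/1=1/40: DF=(208071/200000 − 1/40·(0.991100+0.982200+0.979400+0.950300+0.917800))/(1+1/40) = 4487/5000 ≈ 0.897400

1 1 9911/10000
2 2 4911/5000
3 3 4897/5000
4 4 9503/10000
5 5 4589/5000
6 6 4487/5000
s(3y) = (1/(4897/5000) − 1)/(3) = 103/14691 ≈ 0.7011%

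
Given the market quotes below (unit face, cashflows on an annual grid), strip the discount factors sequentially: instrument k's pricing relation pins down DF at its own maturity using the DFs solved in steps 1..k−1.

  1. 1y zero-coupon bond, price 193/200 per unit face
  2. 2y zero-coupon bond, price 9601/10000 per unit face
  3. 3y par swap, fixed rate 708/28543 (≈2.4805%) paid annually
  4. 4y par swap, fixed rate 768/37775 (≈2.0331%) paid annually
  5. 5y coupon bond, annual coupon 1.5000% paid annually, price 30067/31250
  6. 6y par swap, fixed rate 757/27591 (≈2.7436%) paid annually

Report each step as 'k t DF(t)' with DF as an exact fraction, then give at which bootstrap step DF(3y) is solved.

step 1 [1y] zero: DF = P = 193/200 ≈ 0.965000
step 2 [2y] zero: DF = P = 9601/10000 ≈ 0.960100
step 3 [3y] swap r/1=708/28543: DF=(1 − 708/28543·(0.965000+0.960100))/(1+708/28543) = 2323/2500 ≈ 0.929200
step 4 [4y] swap r/1=768/37775: DF=(1 − 768/37775·(0.965000+0.960100+0.929200))/(1+768/37775) = 577/625 ≈ 0.923200
step 5 [5y] bond c/1=3/200: DF=(30067/31250 − 3/200·(0.965000+0.960100+0.929200+0.923200))/(1+3/200) = 8921/10000 ≈ 0.892100
step 6 [6y] swap r/1=757/27591: DF=(1 − 757/27591·(0.965000+0.960100+0.929200+0.923200+0.892100))/(1+757/27591) = 4243/5000 ≈ 0.848600

1 1 193/200
2 2 9601/10000
3 3 2323/2500
4 4 577/625
5 5 8921/10000
6 6 4243/5000
DF(3y) is solved at step 3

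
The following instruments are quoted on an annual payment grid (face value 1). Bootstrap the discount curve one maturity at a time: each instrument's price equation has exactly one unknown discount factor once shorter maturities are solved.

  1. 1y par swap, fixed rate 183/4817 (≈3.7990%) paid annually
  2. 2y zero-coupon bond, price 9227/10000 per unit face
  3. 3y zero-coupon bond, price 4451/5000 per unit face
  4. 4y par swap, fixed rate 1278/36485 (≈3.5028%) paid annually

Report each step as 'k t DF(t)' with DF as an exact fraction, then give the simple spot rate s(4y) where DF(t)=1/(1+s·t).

step 1 [1y] swap r/1=183/4817: DF=(1 − 183/4817·(0))/(1+183/4817) = 4817/5000 ≈ 0.963400
step 2 [2y] zero: DF = P = 9227/10000 ≈ 0.922700
step 3 [3y] zero: DF = P = 4451/5000 ≈ 0.890200
step 4 [4y] swap r/1=1278/36485: DF=(1 − 1278/36485·(0.963400+0.922700+0.890200))/(1+1278/36485) = 4361/5000 ≈ 0.872200

1 1 4817/5000
2 2 9227/10000
3 3 4451/5000
4 4 4361/5000
s(4y) = (1/(4361/5000) − 1)/(4) = 639/17444 ≈ 3.6632%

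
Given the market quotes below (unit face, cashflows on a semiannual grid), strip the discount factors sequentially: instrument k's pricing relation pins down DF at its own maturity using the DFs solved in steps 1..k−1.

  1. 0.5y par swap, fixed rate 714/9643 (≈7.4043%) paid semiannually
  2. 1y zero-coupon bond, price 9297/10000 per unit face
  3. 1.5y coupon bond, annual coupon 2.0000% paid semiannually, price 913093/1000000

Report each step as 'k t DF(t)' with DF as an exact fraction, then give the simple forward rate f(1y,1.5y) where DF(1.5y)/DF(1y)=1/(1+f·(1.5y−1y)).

1 1/2 9643/10000
2 1 9297/10000
3 3/2 8853/10000
f(1y,1.5y) = ((9297/10000)/(8853/10000) − 1)/(1/2) = 296/2951 ≈ 10.0305%

step 1 [0.5y] swap r/2=357/9643: DF=(1 − 357/9643·(0))/(1+357/9643) = 9643/10000 ≈ 0.964300
step 2 [1y] zero: DF = P = 9297/10000 ≈ 0.929700
step 3 [1.5y] bond c/2=1/100: DF=(913093/1000000 − 1/100·(0.964300+0.929700))/(1+1/100) = 8853/10000 ≈ 0.885300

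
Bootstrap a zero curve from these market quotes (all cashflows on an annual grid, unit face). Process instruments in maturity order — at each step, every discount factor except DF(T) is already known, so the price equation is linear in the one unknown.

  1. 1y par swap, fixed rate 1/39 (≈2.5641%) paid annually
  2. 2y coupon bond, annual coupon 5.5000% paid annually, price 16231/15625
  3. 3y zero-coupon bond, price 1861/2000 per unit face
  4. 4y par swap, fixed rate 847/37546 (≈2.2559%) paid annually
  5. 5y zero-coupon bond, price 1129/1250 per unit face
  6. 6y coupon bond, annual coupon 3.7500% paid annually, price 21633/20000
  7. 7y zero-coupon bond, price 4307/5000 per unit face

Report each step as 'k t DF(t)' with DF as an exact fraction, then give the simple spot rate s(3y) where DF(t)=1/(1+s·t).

1 1 39/40
2 2 4669/5000
3 3 1861/2000
4 4 9153/10000
5 5 1129/1250
6 6 4371/5000
7 7 4307/5000
s(3y) = (1/(1861/2000) − 1)/(3) = 139/5583 ≈ 2.4897%

step 1 [1y] swap r/1=1/39: DF=(1 − 1/39·(0))/(1+1/39) = 39/40 ≈ 0.975000
step 2 [2y] bond c/1=11/200: DF=(16231/15625 − 11/200·(0.975000))/(1+11/200) = 4669/5000 ≈ 0.933800
step 3 [3y] zero: DF = P = 1861/2000 ≈ 0.930500
step 4 [4y] swap r/1=847/37546: DF=(1 − 847/37546·(0.975000+0.933800+0.930500))/(1+847/37546) = 9153/10000 ≈ 0.915300
step 5 [5y] zero: DF = P = 1129/1250 ≈ 0.903200
step 6 [6y] bond c/1=3/80: DF=(21633/20000 − 3/80·(0.975000+0.933800+0.930500+0.915300+0.903200))/(1+3/80) = 4371/5000 ≈ 0.874200
step 7 [7y] zero: DF = P = 4307/5000 ≈ 0.861400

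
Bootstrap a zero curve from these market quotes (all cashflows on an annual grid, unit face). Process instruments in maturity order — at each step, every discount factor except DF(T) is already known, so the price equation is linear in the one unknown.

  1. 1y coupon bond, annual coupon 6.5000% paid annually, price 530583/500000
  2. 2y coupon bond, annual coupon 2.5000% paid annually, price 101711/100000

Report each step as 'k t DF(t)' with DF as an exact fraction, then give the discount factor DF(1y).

step 1 [1y] bond c/1=13/200: DF=(530583/500000 − 13/200·(0))/(1+13/200) = 2491/2500 ≈ 0.996400
step 2 [2y] bond c/1=1/40: DF=(101711/100000 − 1/40·(0.996400))/(1+1/40) = 121/125 ≈ 0.968000

1 1 2491/2500
2 2 121/125
DF(1y) = 2491/2500 ≈ 0.996400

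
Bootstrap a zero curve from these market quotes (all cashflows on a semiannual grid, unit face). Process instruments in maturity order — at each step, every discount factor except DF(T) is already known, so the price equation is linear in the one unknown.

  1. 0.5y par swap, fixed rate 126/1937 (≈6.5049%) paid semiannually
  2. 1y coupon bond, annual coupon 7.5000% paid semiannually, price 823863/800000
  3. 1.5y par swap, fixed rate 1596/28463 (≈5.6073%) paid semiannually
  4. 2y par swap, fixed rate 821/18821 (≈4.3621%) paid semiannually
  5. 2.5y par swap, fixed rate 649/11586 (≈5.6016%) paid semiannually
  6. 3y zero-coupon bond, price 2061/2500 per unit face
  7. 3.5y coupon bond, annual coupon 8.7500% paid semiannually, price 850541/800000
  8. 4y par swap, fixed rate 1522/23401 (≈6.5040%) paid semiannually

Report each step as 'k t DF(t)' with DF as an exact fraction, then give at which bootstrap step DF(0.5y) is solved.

1 1/2 1937/2000
2 1 1197/1250
3 3/2 4601/5000
4 2 9179/10000
5 5/2 4351/5000
6 3 2061/2500
7 7/2 3949/5000
8 4 7717/10000
DF(0.5y) is solved at step 1

step 1 [0.5y] swap r/2=63/1937: DF=(1 − 63/1937·(0))/(1+63/1937) = 1937/2000 ≈ 0.968500
step 2 [1y] bond c/2=3/80: DF=(823863/800000 − 3/80·(0.968500))/(1+3/80) = 1197/1250 ≈ 0.957600
step 3 [1.5y] swap r/2=798/28463: DF=(1 − 798/28463·(0.968500+0.957600))/(1+798/28463) = 4601/5000 ≈ 0.920200
step 4 [2y] swap r/2=821/37642: DF=(1 − 821/37642·(0.968500+0.957600+0.920200))/(1+821/37642) = 9179/10000 ≈ 0.917900
step 5 [2.5y] swap r/2=649/23172: DF=(1 − 649/23172·(0.968500+0.957600+0.920200+0.917900))/(1+649/23172) = 4351/5000 ≈ 0.870200
step 6 [3y] zero: DF = P = 2061/2500 ≈ 0.824400
step 7 [3.5y] bond c/2=7/160: DF=(850541/800000 − 7/160·(0.968500+0.957600+0.920200+0.917900+0.870200+0.824400))/(1+7/160) = 3949/5000 ≈ 0.789800
step 8 [4y] swap r/2=761/23401: DF=(1 − 761/23401·(0.968500+0.957600+0.920200+0.917900+0.870200+0.824400+0.789800))/(1+761/23401) = 7717/10000 ≈ 0.771700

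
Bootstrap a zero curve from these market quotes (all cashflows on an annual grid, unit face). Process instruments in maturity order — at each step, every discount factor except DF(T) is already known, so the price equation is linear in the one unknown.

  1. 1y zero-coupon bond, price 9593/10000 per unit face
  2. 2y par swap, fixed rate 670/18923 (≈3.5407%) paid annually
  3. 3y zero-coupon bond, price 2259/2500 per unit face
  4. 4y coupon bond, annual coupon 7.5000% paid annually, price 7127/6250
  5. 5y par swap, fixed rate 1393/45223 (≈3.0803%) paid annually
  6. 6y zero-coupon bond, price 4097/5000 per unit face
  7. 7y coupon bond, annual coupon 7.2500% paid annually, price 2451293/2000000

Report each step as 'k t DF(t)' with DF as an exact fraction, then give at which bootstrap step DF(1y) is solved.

1 1 9593/10000
2 2 933/1000
3 3 2259/2500
4 4 8657/10000
5 5 8607/10000
6 6 4097/5000
7 7 7817/10000
DF(1y) is solved at step 1

step 1 [1y] zero: DF = P = 9593/10000 ≈ 0.959300
step 2 [2y] swap r/1=670/18923: DF=(1 − 670/18923·(0.959300))/(1+670/18923) = 933/1000 ≈ 0.933000
step 3 [3y] zero: DF = P = 2259/2500 ≈ 0.903600
step 4 [4y] bond c/1=3/40: DF=(7127/6250 − 3/40·(0.959300+0.933000+0.903600))/(1+3/40) = 8657/10000 ≈ 0.865700
step 5 [5y] swap r/1=1393/45223: DF=(1 − 1393/45223·(0.959300+0.933000+0.903600+0.865700))/(1+1393/45223) = 8607/10000 ≈ 0.860700
step 6 [6y] zero: DF = P = 4097/5000 ≈ 0.819400
step 7 [7y] bond c/1=29/400: DF=(2451293/2000000 − 29/400·(0.959300+0.933000+0.903600+0.865700+0.860700+0.819400))/(1+29/400) = 7817/10000 ≈ 0.781700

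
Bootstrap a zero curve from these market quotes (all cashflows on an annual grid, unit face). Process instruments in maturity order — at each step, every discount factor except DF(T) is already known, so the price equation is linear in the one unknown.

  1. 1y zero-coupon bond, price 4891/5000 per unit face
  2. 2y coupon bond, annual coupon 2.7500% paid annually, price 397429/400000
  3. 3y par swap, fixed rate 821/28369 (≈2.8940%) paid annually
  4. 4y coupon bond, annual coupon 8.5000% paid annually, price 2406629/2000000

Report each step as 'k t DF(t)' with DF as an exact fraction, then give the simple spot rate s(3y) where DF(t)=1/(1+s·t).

1 1 4891/5000
2 2 588/625
3 3 9179/10000
4 4 2217/2500
s(3y) = (1/(9179/10000) − 1)/(3) = 821/27537 ≈ 2.9814%

step 1 [1y] zero: DF = P = 4891/5000 ≈ 0.978200
step 2 [2y] bond c/1=11/400: DF=(397429/400000 − 11/400·(0.978200))/(1+11/400) = 588/625 ≈ 0.940800
step 3 [3y] swap r/1=821/28369: DF=(1 − 821/28369·(0.978200+0.940800))/(1+821/28369) = 9179/10000 ≈ 0.917900
step 4 [4y] bond c/1=17/200: DF=(2406629/2000000 − 17/200·(0.978200+0.940800+0.917900))/(1+17/200) = 2217/2500 ≈ 0.886800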